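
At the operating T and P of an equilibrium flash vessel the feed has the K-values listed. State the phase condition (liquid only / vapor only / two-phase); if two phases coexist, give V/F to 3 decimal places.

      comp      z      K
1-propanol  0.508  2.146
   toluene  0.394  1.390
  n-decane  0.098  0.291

ΣzᵢKᵢ = 1.666; Σzᵢ/Kᵢ = 0.857.
Since Σzᵢ/Kᵢ < 1 the mixture is above its dew point — single vapor phase.

vapor only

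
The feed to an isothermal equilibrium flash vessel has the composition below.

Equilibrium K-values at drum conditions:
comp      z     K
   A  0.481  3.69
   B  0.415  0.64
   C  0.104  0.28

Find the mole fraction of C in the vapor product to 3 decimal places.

Rachford–Rice: g(ψ) = Σ zᵢ(Kᵢ−1)/(1+ψ(Kᵢ−1)) = 0.
g(0) = ΣzᵢKᵢ − 1 = 1.070 and g(1) = 1 − Σzᵢ/Kᵢ = -0.150, so a root lies in (0, 1).
Newton–Raphson from ψ = 0.5:
  ψ = 0.500: g = 0.2526, g' = -0.845 → ψ = 0.799
  ψ = 0.799: g = 0.0248, g' = -0.756 → ψ = 0.832
  ψ = 0.832: g = -0.0003, g' = -0.777 → ψ = 0.831
Converged at ψ = 0.831.
Compositions from xᵢ = zᵢ/(1+ψ(Kᵢ−1)), yᵢ = Kᵢxᵢ:
  A: x = 0.149, y = 0.548
  B: x = 0.592, y = 0.379
  C: x = 0.259, y = 0.073

y_C = 0.073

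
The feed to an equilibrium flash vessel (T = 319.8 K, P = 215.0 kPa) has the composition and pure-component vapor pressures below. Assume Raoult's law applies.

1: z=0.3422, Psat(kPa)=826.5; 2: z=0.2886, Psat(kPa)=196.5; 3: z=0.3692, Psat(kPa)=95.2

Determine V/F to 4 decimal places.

Raoult's law: Kᵢ = Pᵢˢᵃᵗ/P = Pᵢˢᵃᵗ/215.0.
  K_1 = 826.5/215.0 = 3.844186, K_2 = 196.5/215.0 = 0.913953, K_3 = 95.2/215.0 = 0.442791
Rachford–Rice: g(V/F) = Σ zᵢ(Kᵢ−1)/(1+V/F(Kᵢ−1)) = 0.
Check two-phase: ΣzᵢKᵢ = 1.7427 > 1 and Σzᵢ/Kᵢ = 1.2386 > 1, so g(0) = 0.7427 > 0 and g(1) = -0.2386 < 0.
Newton iteration, V/F⁰ = 0.5:
  V/F = 0.5000: g = 0.09071, g' = -0.6945 → V/F = 0.6306
  V/F = 0.6306: g = 0.00496, g' = -0.6296 → V/F = 0.6385
Converged at V/F = 0.6385.

V/F = 0.6385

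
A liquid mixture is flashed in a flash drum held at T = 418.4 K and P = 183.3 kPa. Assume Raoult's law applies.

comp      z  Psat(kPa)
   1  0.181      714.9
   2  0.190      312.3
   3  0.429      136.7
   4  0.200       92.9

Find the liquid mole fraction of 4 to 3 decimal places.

x_4 = 0.293

Raoult's law: Kᵢ = Pᵢˢᵃᵗ/P = Pᵢˢᵃᵗ/183.3.
  K_1 = 714.9/183.3 = 3.90016, K_2 = 312.3/183.3 = 1.70376, K_3 = 136.7/183.3 = 0.74577, K_4 = 92.9/183.3 = 0.50682
Rachford–Rice: g(β) = Σ zᵢ(Kᵢ−1)/(1+β(Kᵢ−1)) = 0.
g(0) = ΣzᵢKᵢ − 1 = 0.451 and g(1) = 1 − Σzᵢ/Kᵢ = -0.128, so a root lies in (0, 1).
Iterate (Newton) starting at β = 0.5:
  β = 0.500: g = 0.0573, g' = -0.427 → β = 0.634
  β = 0.634: g = 0.0038, g' = -0.376 → β = 0.644
Converged at β = 0.644.
Compositions from xᵢ = zᵢ/(1+β(Kᵢ−1)), yᵢ = Kᵢxᵢ:
  1: x = 0.063, y = 0.246
  2: x = 0.131, y = 0.223
  3: x = 0.513, y = 0.383
  4: x = 0.293, y = 0.149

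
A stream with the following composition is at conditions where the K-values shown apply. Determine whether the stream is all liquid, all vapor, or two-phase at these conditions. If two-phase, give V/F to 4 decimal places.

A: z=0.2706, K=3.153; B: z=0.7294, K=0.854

all vapor

ΣzᵢKᵢ = 1.4761; Σzᵢ/Kᵢ = 0.9399.
Since Σzᵢ/Kᵢ < 1 the mixture is above its dew point — single vapor phase.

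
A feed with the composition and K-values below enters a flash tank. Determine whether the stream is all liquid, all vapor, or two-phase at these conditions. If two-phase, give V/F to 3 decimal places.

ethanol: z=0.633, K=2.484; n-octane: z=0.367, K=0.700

all vapor

ΣzᵢKᵢ = 1.829; Σzᵢ/Kᵢ = 0.779.
Since Σzᵢ/Kᵢ < 1 the mixture is above its dew point — single vapor phase.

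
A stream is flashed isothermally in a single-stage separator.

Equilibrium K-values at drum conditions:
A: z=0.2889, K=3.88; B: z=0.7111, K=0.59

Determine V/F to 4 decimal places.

V/F = 0.4577

Material balance + equilibrium reduce to Σ zᵢ(Kᵢ−1)/(1+V/F(Kᵢ−1)) = 0.
g(0) = ΣzᵢKᵢ − 1 = 0.5405 and g(1) = 1 − Σzᵢ/Kᵢ = -0.2797, so a root lies in (0, 1).
Binary case is linear: z₁(K₁−1)(1+V/F(K₂−1)) + z₂(K₂−1)(1+V/F(K₁−1)) = 0
⇒ V/F = [z₁(K₁−1)+z₂(K₂−1)] / [−(K₁−1)(K₂−1)] = 0.54048/1.18080 = 0.4577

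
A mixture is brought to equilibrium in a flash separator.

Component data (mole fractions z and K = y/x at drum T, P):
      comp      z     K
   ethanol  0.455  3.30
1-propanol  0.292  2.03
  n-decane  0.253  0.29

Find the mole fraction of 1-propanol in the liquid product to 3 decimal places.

Newton iteration, V/F⁰ = 0.5:
  V/F = 0.500: g = 0.4068, g' = -0.962 → V/F = 0.923
  V/F = 0.923: g = -0.0315, g' = -1.401 → V/F = 0.900
Converged at V/F = 0.900.
Compositions from xᵢ = zᵢ/(1+V/F(Kᵢ−1)), yᵢ = Kᵢxᵢ:
  ethanol: x = 0.148, y = 0.489
  1-propanol: x = 0.152, y = 0.308
  n-decane: x = 0.700, y = 0.203

x_1-propanol = 0.152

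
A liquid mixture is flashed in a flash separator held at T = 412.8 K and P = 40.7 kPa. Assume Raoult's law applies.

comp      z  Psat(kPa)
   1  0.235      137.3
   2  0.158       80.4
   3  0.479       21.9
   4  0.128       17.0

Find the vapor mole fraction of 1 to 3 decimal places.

y_1 = 0.386

Raoult's law: Kᵢ = Pᵢˢᵃᵗ/P = Pᵢˢᵃᵗ/40.7.
  K_1 = 137.3/40.7 = 3.37346, K_2 = 80.4/40.7 = 1.97543, K_3 = 21.9/40.7 = 0.53808, K_4 = 17.0/40.7 = 0.41769
Newton iteration, ψ⁰ = 0.5:
  ψ = 0.500: g = -0.0342, g' = -0.604 → ψ = 0.443
  ψ = 0.443: g = 0.0006, g' = -0.628 → ψ = 0.444
Converged at ψ = 0.444.
Compositions from xᵢ = zᵢ/(1+ψ(Kᵢ−1)), yᵢ = Kᵢxᵢ:
  1: x = 0.114, y = 0.386
  2: x = 0.110, y = 0.218
  3: x = 0.603, y = 0.324
  4: x = 0.173, y = 0.072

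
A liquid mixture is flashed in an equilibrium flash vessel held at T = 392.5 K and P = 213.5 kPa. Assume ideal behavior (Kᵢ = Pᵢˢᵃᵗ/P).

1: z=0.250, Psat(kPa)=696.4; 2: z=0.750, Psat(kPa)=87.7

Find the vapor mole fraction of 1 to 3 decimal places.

y_1 = 0.674

Raoult's law: Kᵢ = Pᵢˢᵃᵗ/P = Pᵢˢᵃᵗ/213.5.
  K_1 = 696.4/213.5 = 3.26183, K_2 = 87.7/213.5 = 0.41077
Binary case is linear: z₁(K₁−1)(1+β(K₂−1)) + z₂(K₂−1)(1+β(K₁−1)) = 0
⇒ β = [z₁(K₁−1)+z₂(K₂−1)] / [−(K₁−1)(K₂−1)] = 0.1235/1.3327 = 0.093
Compositions from xᵢ = zᵢ/(1+β(Kᵢ−1)), yᵢ = Kᵢxᵢ:
  1: x = 0.207, y = 0.674
  2: x = 0.793, y = 0.326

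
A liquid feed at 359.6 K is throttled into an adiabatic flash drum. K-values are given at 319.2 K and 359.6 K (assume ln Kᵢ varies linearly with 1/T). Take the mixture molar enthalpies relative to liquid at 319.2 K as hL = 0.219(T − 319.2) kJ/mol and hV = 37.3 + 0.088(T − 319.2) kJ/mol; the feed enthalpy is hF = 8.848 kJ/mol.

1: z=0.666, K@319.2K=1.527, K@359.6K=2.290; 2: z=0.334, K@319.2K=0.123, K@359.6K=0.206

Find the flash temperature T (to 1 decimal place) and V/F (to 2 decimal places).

T = 323.7 K, V/F = 0.21

Adiabatic flash: solve Rachford–Rice at each trial T, then check hF = ψ·hV(T) + (1−ψ)·hL(T).
  T = 319.2 K: K = (1.527, 0.123), RR gives ψ = 0.126, H_out = 4.686 kJ/mol
  T = 359.6 K: K = (2.290, 0.206), RR gives ψ = 0.580, H_out = 27.408 kJ/mol
  T = 339.4 K: K = (1.893, 0.162), RR gives ψ = 0.420, H_out = 18.987 kJ/mol
  T = 329.3 K: K = (1.706, 0.142), RR gives ψ = 0.303, H_out = 13.096 kJ/mol
  T = 324.2 K: K = (1.614, 0.132), RR gives ψ = 0.224, H_out = 9.290 kJ/mol
  T = 321.7 K: K = (1.570, 0.127), RR gives ψ = 0.178, H_out = 7.119 kJ/mol
  T = 322.9 K: K = (1.591, 0.130), RR gives ψ = 0.200, H_out = 8.191 kJ/mol
Linear interpolation between T = 322.9 (H_out = 8.191) and T = 324.2 (H_out = 9.290) on hF = 8.848 gives T ≈ 323.7 K, at which ψ = 0.21.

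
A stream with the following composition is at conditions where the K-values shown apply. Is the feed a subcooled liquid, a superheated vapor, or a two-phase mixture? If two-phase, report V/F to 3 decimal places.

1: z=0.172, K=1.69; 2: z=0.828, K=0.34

ΣzᵢKᵢ = 0.572; Σzᵢ/Kᵢ = 2.537.
Since ΣzᵢKᵢ < 1 the mixture is below its bubble point — single liquid phase.

subcooled liquid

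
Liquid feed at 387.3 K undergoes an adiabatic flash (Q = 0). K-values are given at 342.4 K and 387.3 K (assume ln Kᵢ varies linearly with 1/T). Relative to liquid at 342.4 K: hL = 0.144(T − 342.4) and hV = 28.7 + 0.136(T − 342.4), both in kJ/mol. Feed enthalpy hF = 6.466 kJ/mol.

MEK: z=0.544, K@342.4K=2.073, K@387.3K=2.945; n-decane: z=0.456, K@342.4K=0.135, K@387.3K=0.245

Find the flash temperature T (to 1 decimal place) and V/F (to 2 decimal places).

Adiabatic flash: solve Rachford–Rice at each trial T, then check hF = ψ·hV(T) + (1−ψ)·hL(T).
  T = 342.4 K: K = (2.073, 0.135), RR gives ψ = 0.204, H_out = 5.853 kJ/mol
  T = 387.3 K: K = (2.945, 0.245), RR gives ψ = 0.486, H_out = 20.242 kJ/mol
  T = 364.9 K: K = (2.499, 0.185), RR gives ψ = 0.363, H_out = 13.607 kJ/mol
  T = 353.6 K: K = (2.282, 0.159), RR gives ψ = 0.291, H_out = 9.938 kJ/mol
  T = 348.0 K: K = (2.177, 0.147), RR gives ψ = 0.250, H_out = 7.967 kJ/mol
  T = 345.2 K: K = (2.125, 0.141), RR gives ψ = 0.228, H_out = 6.931 kJ/mol
  T = 343.8 K: K = (2.099, 0.138), RR gives ψ = 0.216, H_out = 6.397 kJ/mol
Linear interpolation between T = 343.8 (H_out = 6.397) and T = 345.2 (H_out = 6.931) on hF = 6.466 gives T ≈ 344.0 K, at which ψ = 0.22.

T = 344.0 K, V/F = 0.22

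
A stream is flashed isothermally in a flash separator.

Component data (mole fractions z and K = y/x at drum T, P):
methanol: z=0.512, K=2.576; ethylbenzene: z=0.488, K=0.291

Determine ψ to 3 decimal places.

ψ = 0.412

Let ψ = V/F and solve Σ zᵢ(Kᵢ−1)/(1+ψ(Kᵢ−1)) = 0.
Check two-phase: ΣzᵢKᵢ = 1.461 > 1 and Σzᵢ/Kᵢ = 1.876 > 1, so g(0) = 0.461 > 0 and g(1) = -0.876 < 0.
Binary case is linear: z₁(K₁−1)(1+ψ(K₂−1)) + z₂(K₂−1)(1+ψ(K₁−1)) = 0
⇒ ψ = [z₁(K₁−1)+z₂(K₂−1)] / [−(K₁−1)(K₂−1)] = 0.4609/1.1174 = 0.412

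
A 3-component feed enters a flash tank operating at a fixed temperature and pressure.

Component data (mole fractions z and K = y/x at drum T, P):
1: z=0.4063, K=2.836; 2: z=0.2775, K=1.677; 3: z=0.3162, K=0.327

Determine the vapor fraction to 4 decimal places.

Newton iteration, ψ⁰ = 0.63:
  ψ = 0.6300: g = 0.10814, g' = -0.7886 → ψ = 0.7671
  ψ = 0.7671: g = -0.00655, g' = -0.9033 → ψ = 0.7599
  ψ = 0.7599: g = -0.00003, g' = -0.8941 → ψ = 0.7598
Converged at ψ = 0.7598.

ψ = 0.7598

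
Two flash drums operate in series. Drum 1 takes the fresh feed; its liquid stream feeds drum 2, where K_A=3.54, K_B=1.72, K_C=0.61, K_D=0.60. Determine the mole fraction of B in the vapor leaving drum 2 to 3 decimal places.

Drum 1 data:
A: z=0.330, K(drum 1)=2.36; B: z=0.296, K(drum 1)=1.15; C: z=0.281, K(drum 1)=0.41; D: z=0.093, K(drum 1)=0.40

y_B (drum 2) = 0.304

Drum 1:
Newton–Raphson from ψ₁ = 0.44:
  ψ₁ = 0.440: g = 0.0227, g' = -0.485 → ψ₁ = 0.487
Converged at ψ₁ = 0.487.
Drum-1 compositions:
  A: x = 0.199, y = 0.469
  B: x = 0.276, y = 0.317
  C: x = 0.394, y = 0.162
  D: x = 0.131, y = 0.053
Drum-2 feed = drum-1 liquid: z₂ = (0.1986, 0.2759, 0.3942, 0.1314).
Drum 2:
Rachford–Rice: g(ψ₂) = Σ zᵢ(Kᵢ−1)/(1+ψ₂(Kᵢ−1)) = 0.
Feasibility: ΣzᵢKᵢ = 1.497, Σzᵢ/Kᵢ = 1.082 — both > 1, two phases present.
Newton iteration, ψ₂⁰ = 0.5:
  ψ₂ = 0.500: g = 0.1115, g' = -0.451 → ψ₂ = 0.747
  ψ₂ = 0.747: g = 0.0113, g' = -0.375 → ψ₂ = 0.777
Converged at ψ₂ = 0.777.
  A: x = 0.067, y = 0.236
  B: x = 0.177, y = 0.304
  C: x = 0.566, y = 0.345
  D: x = 0.191, y = 0.114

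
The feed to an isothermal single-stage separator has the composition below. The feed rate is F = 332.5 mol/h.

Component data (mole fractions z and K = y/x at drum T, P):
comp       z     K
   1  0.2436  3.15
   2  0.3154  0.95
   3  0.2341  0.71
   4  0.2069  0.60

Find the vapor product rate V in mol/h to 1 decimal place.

Rachford–Rice: g(β) = Σ zᵢ(Kᵢ−1)/(1+β(Kᵢ−1)) = 0.
Feasibility: ΣzᵢKᵢ = 1.3573, Σzᵢ/Kᵢ = 1.0839 — both > 1, two phases present.
Newton–Raphson from β = 0.66:
  β = 0.6600: g = 0.00380, g' = -0.2845 → β = 0.6734
Converged at β = 0.6734.
Then V = β·F = 0.6734·332.5 = 223.9 mol/h and L = F − V = 108.6 mol/h.

V = 223.9 mol/h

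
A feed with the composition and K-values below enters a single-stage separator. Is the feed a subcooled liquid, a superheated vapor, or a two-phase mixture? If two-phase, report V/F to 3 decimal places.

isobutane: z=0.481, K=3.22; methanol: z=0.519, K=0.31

ΣzᵢKᵢ = 1.710; Σzᵢ/Kᵢ = 1.824.
Both exceed 1, so a two-phase solution exists.
Material balance + equilibrium reduce to Σ zᵢ(Kᵢ−1)/(1+ψ(Kᵢ−1)) = 0.
Binary case is linear: z₁(K₁−1)(1+ψ(K₂−1)) + z₂(K₂−1)(1+ψ(K₁−1)) = 0
⇒ ψ = [z₁(K₁−1)+z₂(K₂−1)] / [−(K₁−1)(K₂−1)] = 0.7097/1.5318 = 0.463

two-phase, V/F = 0.463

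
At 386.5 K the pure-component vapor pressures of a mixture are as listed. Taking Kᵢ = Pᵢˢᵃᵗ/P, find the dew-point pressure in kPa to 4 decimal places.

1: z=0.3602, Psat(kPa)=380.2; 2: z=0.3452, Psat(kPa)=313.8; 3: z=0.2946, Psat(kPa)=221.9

Pdew = 296.2888 kPa

At the dew point ψ → 1, so Σzᵢ/Kᵢ = 1 with Kᵢ = Pᵢˢᵃᵗ/P ⇒ 1/P = Σzᵢ/Pᵢˢᵃᵗ.
1/P = 0.3602/380.2 + 0.3452/313.8 + 0.2946/221.9 = 0.0033751 ⇒ P = 296.2888 kPa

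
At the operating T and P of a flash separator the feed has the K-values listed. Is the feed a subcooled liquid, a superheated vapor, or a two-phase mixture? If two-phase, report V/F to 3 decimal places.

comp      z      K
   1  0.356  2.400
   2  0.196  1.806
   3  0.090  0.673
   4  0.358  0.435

ΣzᵢKᵢ = 1.425; Σzᵢ/Kᵢ = 1.214.
Both exceed 1, so a two-phase solution exists.
Rachford–Rice: g(ψ) = Σ zᵢ(Kᵢ−1)/(1+ψ(Kᵢ−1)) = 0.
Iterate (Newton) starting at ψ = 0.5:
  ψ = 0.500: g = 0.0887, g' = -0.542 → ψ = 0.664
Converged at ψ = 0.664.

two-phase, V/F = 0.664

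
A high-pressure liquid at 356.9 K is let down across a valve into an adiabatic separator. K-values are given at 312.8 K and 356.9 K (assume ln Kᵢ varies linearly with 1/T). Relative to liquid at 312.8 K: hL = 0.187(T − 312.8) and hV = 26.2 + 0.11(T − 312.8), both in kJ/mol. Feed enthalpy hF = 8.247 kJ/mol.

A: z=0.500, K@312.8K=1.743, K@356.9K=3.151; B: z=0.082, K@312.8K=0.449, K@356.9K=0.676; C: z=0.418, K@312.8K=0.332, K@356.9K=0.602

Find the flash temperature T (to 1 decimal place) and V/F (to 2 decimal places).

Adiabatic flash: solve Rachford–Rice at each trial T, then check hF = ψ·hV(T) + (1−ψ)·hL(T).
  T = 312.8 K: K = (1.743, 0.449, 0.332), RR gives ψ = 0.097, H_out = 2.553 kJ/mol
  T = 356.9 K: K = (3.151, 0.676, 0.602), RR gives ψ = 1.000, H_out = 31.051 kJ/mol
  T = 334.9 K: K = (2.391, 0.559, 0.456), RR gives ψ = 0.587, H_out = 18.521 kJ/mol
  T = 323.9 K: K = (2.054, 0.503, 0.392), RR gives ψ = 0.372, H_out = 11.498 kJ/mol
  T = 318.4 K: K = (1.896, 0.476, 0.361), RR gives ψ = 0.248, H_out = 7.440 kJ/mol
  T = 321.1 K: K = (1.973, 0.489, 0.376), RR gives ψ = 0.311, H_out = 9.502 kJ/mol
  T = 319.8 K: K = (1.936, 0.483, 0.369), RR gives ψ = 0.281, H_out = 8.528 kJ/mol
Linear interpolation between T = 318.4 (H_out = 7.440) and T = 319.8 (H_out = 8.528) on hF = 8.247 gives T ≈ 319.4 K, at which ψ = 0.27.

T = 319.4 K, V/F = 0.27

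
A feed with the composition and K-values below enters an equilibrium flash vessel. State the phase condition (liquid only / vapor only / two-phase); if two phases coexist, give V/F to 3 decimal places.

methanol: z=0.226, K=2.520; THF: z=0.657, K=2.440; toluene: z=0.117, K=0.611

vapor only

ΣzᵢKᵢ = 2.244; Σzᵢ/Kᵢ = 0.550.
Since Σzᵢ/Kᵢ < 1 the mixture is above its dew point — single vapor phase.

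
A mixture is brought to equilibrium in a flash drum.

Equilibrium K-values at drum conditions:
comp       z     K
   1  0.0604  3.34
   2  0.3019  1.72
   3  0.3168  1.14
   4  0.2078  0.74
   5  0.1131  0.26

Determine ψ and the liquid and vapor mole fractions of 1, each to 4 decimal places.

ψ = 0.6971, x_1 = 0.0230, y_1 = 0.0767

Let ψ = V/F and solve Σ zᵢ(Kᵢ−1)/(1+ψ(Kᵢ−1)) = 0.
Feasibility: ΣzᵢKᵢ = 1.2653, Σzᵢ/Kᵢ = 1.1873 — both > 1, two phases present.
Newton–Raphson from ψ = 0.5:
  ψ = 0.5000: g = 0.07146, g' = -0.3349 → ψ = 0.7134
  ψ = 0.7134: g = -0.00674, g' = -0.4189 → ψ = 0.6973
  ψ = 0.6973: g = -0.00009, g' = -0.4076 → ψ = 0.6971
Converged at ψ = 0.6971.
Compositions from xᵢ = zᵢ/(1+ψ(Kᵢ−1)), yᵢ = Kᵢxᵢ:
  1: x = 0.0230, y = 0.0767
  2: x = 0.2010, y = 0.3457
  3: x = 0.2886, y = 0.3290
  4: x = 0.2538, y = 0.1878
  5: x = 0.2336, y = 0.0607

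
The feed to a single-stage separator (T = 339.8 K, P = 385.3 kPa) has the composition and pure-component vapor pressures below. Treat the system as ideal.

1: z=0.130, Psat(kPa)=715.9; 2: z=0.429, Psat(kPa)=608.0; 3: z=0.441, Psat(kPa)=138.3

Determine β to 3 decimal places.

β = 0.184

Raoult's law: Kᵢ = Pᵢˢᵃᵗ/P = Pᵢˢᵃᵗ/385.3.
  K_1 = 715.9/385.3 = 1.85803, K_2 = 608.0/385.3 = 1.57799, K_3 = 138.3/385.3 = 0.35894
Rachford–Rice: g(β) = Σ zᵢ(Kᵢ−1)/(1+β(Kᵢ−1)) = 0.
g(0) = ΣzᵢKᵢ − 1 = 0.077 and g(1) = 1 − Σzᵢ/Kᵢ = -0.570, so a root lies in (0, 1).
Iterate (Newton) starting at β = 0.5:
  β = 0.500: g = -0.1456, g' = -0.526 → β = 0.223
  β = 0.223: g = -0.0166, g' = -0.427 → β = 0.184
Converged at β = 0.184.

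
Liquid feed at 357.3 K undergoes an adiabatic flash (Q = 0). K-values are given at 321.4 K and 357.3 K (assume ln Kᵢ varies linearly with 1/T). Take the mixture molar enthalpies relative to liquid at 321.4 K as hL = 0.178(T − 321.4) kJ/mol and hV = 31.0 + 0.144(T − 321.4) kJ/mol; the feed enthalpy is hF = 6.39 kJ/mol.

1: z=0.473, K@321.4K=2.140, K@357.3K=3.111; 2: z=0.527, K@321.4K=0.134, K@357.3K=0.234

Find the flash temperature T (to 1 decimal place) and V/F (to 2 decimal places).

T = 329.1 K, V/F = 0.16

Adiabatic flash: solve Rachford–Rice at each trial T, then check hF = ψ·hV(T) + (1−ψ)·hL(T).
  T = 321.4 K: K = (2.140, 0.134), RR gives ψ = 0.084, H_out = 2.601 kJ/mol
  T = 357.3 K: K = (3.111, 0.234), RR gives ψ = 0.368, H_out = 17.345 kJ/mol
  T = 339.4 K: K = (2.607, 0.180), RR gives ψ = 0.249, H_out = 10.765 kJ/mol
  T = 330.4 K: K = (2.368, 0.156), RR gives ψ = 0.175, H_out = 6.980 kJ/mol
  T = 325.9 K: K = (2.253, 0.145), RR gives ψ = 0.132, H_out = 4.885 kJ/mol
  T = 328.1 K: K = (2.309, 0.150), RR gives ψ = 0.154, H_out = 5.930 kJ/mol
Linear interpolation between T = 328.1 (H_out = 5.930) and T = 330.4 (H_out = 6.980) on hF = 6.39 gives T ≈ 329.1 K, at which ψ = 0.16.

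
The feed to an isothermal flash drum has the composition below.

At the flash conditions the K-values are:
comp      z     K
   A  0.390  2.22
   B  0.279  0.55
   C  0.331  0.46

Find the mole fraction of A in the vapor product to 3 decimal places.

Iterate (Newton) starting at ψ = 0.5:
  ψ = 0.500: g = -0.1113, g' = -0.499 → ψ = 0.277
  ψ = 0.277: g = 0.0020, g' = -0.531 → ψ = 0.281
Converged at ψ = 0.281.
Compositions from xᵢ = zᵢ/(1+ψ(Kᵢ−1)), yᵢ = Kᵢxᵢ:
  A: x = 0.290, y = 0.645
  B: x = 0.319, y = 0.176
  C: x = 0.390, y = 0.179

y_A = 0.645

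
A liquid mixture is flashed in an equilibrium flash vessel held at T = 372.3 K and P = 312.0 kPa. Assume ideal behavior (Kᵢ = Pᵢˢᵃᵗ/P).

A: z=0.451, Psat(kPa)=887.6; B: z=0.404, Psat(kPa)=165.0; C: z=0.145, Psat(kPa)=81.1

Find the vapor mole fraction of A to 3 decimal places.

y_A = 0.656

Raoult's law: Kᵢ = Pᵢˢᵃᵗ/P = Pᵢˢᵃᵗ/312.0.
  K_A = 887.6/312.0 = 2.84487, K_B = 165.0/312.0 = 0.52885, K_C = 81.1/312.0 = 0.25994
Material balance + equilibrium reduce to Σ zᵢ(Kᵢ−1)/(1+ψ(Kᵢ−1)) = 0.
g(0) = ΣzᵢKᵢ − 1 = 0.534 and g(1) = 1 − Σzᵢ/Kᵢ = -0.480, so a root lies in (0, 1).
Newton iteration, ψ⁰ = 0.5:
  ψ = 0.500: g = 0.0135, g' = -0.769 → ψ = 0.518
Converged at ψ = 0.518.
Compositions from xᵢ = zᵢ/(1+ψ(Kᵢ−1)), yᵢ = Kᵢxᵢ:
  A: x = 0.231, y = 0.656
  B: x = 0.534, y = 0.283
  C: x = 0.235, y = 0.061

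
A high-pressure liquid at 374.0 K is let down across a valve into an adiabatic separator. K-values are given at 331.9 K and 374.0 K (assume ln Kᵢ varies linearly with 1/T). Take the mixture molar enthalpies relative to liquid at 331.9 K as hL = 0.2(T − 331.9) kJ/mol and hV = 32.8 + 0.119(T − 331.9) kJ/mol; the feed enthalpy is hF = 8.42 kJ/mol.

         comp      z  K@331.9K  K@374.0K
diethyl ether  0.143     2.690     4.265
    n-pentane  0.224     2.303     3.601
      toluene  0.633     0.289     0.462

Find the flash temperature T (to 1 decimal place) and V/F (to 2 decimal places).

T = 343.0 K, V/F = 0.19

Adiabatic flash: solve Rachford–Rice at each trial T, then check hF = ψ·hV(T) + (1−ψ)·hL(T).
  T = 331.9 K: K = (2.690, 2.303, 0.289), RR gives ψ = 0.080, H_out = 2.624 kJ/mol
  T = 374.0 K: K = (4.265, 3.601, 0.462), RR gives ψ = 0.459, H_out = 21.917 kJ/mol
  T = 352.9 K: K = (3.432, 2.917, 0.370), RR gives ψ = 0.282, H_out = 12.982 kJ/mol
  T = 342.4 K: K = (3.050, 2.601, 0.328), RR gives ψ = 0.189, H_out = 8.129 kJ/mol
  T = 347.6 K: K = (3.236, 2.755, 0.349), RR gives ψ = 0.236, H_out = 10.591 kJ/mol
  T = 345.0 K: K = (3.142, 2.678, 0.339), RR gives ψ = 0.213, H_out = 9.377 kJ/mol
  T = 343.7 K: K = (3.096, 2.639, 0.333), RR gives ψ = 0.201, H_out = 8.757 kJ/mol
Linear interpolation between T = 342.4 (H_out = 8.129) and T = 343.7 (H_out = 8.757) on hF = 8.42 gives T ≈ 343.0 K, at which ψ = 0.19.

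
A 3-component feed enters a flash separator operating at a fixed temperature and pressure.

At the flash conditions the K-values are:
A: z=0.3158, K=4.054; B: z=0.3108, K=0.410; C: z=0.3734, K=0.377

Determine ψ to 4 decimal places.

ψ = 0.2953

Material balance + equilibrium reduce to Σ zᵢ(Kᵢ−1)/(1+ψ(Kᵢ−1)) = 0.
g(0) = ΣzᵢKᵢ − 1 = 0.5485 and g(1) = 1 − Σzᵢ/Kᵢ = -0.8264, so a root lies in (0, 1).
Newton–Raphson from ψ = 0.5:
  ψ = 0.5000: g = -0.21632, g' = -0.9847 → ψ = 0.2803
  ψ = 0.2803: g = 0.01807, g' = -1.2231 → ψ = 0.2951
  ψ = 0.2951: g = 0.00024, g' = -1.1911 → ψ = 0.2953
Converged at ψ = 0.2953.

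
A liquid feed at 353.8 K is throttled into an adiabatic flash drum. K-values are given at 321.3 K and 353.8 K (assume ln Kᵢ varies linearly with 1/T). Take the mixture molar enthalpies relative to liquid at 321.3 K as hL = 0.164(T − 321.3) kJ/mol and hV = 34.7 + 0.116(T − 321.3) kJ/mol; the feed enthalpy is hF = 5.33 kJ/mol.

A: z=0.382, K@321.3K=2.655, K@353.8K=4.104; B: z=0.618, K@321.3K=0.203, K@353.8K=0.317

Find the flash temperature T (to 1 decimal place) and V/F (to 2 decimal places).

Adiabatic flash: solve Rachford–Rice at each trial T, then check hF = ψ·hV(T) + (1−ψ)·hL(T).
  T = 321.3 K: K = (2.655, 0.203), RR gives ψ = 0.106, H_out = 3.674 kJ/mol
  T = 353.8 K: K = (4.104, 0.317), RR gives ψ = 0.360, H_out = 17.267 kJ/mol
  T = 337.6 K: K = (3.338, 0.257), RR gives ψ = 0.250, H_out = 11.136 kJ/mol
  T = 329.5 K: K = (2.987, 0.229), RR gives ψ = 0.185, H_out = 7.676 kJ/mol
  T = 325.4 K: K = (2.818, 0.216), RR gives ψ = 0.147, H_out = 5.754 kJ/mol
  T = 323.4 K: K = (2.738, 0.209), RR gives ψ = 0.128, H_out = 4.761 kJ/mol
Linear interpolation between T = 323.4 (H_out = 4.761) and T = 325.4 (H_out = 5.754) on hF = 5.33 gives T ≈ 324.5 K, at which ψ = 0.14.

T = 324.5 K, V/F = 0.14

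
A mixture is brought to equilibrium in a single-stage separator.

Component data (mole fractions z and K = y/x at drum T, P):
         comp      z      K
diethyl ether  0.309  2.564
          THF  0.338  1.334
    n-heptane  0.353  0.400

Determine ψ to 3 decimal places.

Rachford–Rice: g(ψ) = Σ zᵢ(Kᵢ−1)/(1+ψ(Kᵢ−1)) = 0.
g(0) = ΣzᵢKᵢ − 1 = 0.384 and g(1) = 1 − Σzᵢ/Kᵢ = -0.256, so a root lies in (0, 1).
Iterate (Newton) starting at ψ = 0.35:
  ψ = 0.350: g = 0.1453, g' = -0.550 → ψ = 0.614
  ψ = 0.614: g = 0.0047, g' = -0.541 → ψ = 0.623
Converged at ψ = 0.623.

ψ = 0.623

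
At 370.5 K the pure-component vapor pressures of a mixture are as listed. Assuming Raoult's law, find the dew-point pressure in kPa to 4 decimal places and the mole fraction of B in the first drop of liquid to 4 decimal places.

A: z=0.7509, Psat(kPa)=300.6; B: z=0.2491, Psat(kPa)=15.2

Pdew = 52.9488 kPa, x_B = 0.8677

At the dew point ψ → 1, so Σzᵢ/Kᵢ = 1 with Kᵢ = Pᵢˢᵃᵗ/P ⇒ 1/P = Σzᵢ/Pᵢˢᵃᵗ.
1/P = 0.7509/300.6 + 0.2491/15.2 = 0.0188862 ⇒ P = 52.9488 kPa
xᵢ = zᵢP/Pᵢˢᵃᵗ ⇒ x_B = 0.2491·52.9488/15.2 = 0.8677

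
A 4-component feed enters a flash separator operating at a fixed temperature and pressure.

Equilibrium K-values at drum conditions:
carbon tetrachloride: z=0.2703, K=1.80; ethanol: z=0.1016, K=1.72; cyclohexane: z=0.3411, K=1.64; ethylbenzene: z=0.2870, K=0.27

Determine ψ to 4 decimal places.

ψ = 0.5724

Let ψ = V/F and solve Σ zᵢ(Kᵢ−1)/(1+ψ(Kᵢ−1)) = 0.
Check two-phase: ΣzᵢKᵢ = 1.2982 > 1 and Σzᵢ/Kᵢ = 1.4802 > 1, so g(0) = 0.2982 > 0 and g(1) = -0.4802 < 0.
Iterate (Newton) starting at ψ = 0.35:
  ψ = 0.3500: g = 0.12431, g' = -0.5084 → ψ = 0.5945
  ψ = 0.5945: g = -0.01426, g' = -0.6560 → ψ = 0.5728
  ψ = 0.5728: g = -0.00024, g' = -0.6343 → ψ = 0.5724
Converged at ψ = 0.5724.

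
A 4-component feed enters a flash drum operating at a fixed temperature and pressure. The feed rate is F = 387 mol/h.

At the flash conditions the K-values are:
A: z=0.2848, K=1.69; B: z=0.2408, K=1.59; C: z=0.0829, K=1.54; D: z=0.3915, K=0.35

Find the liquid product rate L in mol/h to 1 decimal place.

L = 265.5 mol/h

Material balance + equilibrium reduce to Σ zᵢ(Kᵢ−1)/(1+V/F(Kᵢ−1)) = 0.
Check two-phase: ΣzᵢKᵢ = 1.1289 > 1 and Σzᵢ/Kᵢ = 1.4924 > 1, so g(0) = 0.1289 > 0 and g(1) = -0.4924 < 0.
Newton iteration, V/F⁰ = 0.5:
  V/F = 0.5000: g = -0.08594, g' = -0.5030 → V/F = 0.3291
  V/F = 0.3291: g = -0.00661, g' = -0.4340 → V/F = 0.3139
  V/F = 0.3139: g = -0.00003, g' = -0.4300 → V/F = 0.3138
Converged at V/F = 0.3138.
Then V = V/F·F = 0.3138·387 = 121.5 mol/h and L = F − V = 265.5 mol/h.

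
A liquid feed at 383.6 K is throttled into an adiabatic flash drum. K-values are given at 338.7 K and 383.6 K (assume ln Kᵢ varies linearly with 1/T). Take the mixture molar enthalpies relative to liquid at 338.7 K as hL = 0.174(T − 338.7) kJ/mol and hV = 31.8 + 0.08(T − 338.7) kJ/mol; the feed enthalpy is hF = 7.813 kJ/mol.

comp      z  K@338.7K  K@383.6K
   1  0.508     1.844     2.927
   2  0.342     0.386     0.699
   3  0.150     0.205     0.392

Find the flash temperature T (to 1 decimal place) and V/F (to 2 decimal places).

Adiabatic flash: solve Rachford–Rice at each trial T, then check hF = ψ·hV(T) + (1−ψ)·hL(T).
  T = 338.7 K: K = (1.844, 0.386, 0.205), RR gives ψ = 0.175, H_out = 5.553 kJ/mol
  T = 383.6 K: K = (2.927, 0.699, 0.392), RR gives ψ = 0.926, H_out = 33.358 kJ/mol
  T = 361.1 K: K = (2.356, 0.529, 0.289), RR gives ψ = 0.553, H_out = 20.314 kJ/mol
  T = 349.9 K: K = (2.092, 0.454, 0.245), RR gives ψ = 0.376, H_out = 13.520 kJ/mol
  T = 344.3 K: K = (1.966, 0.419, 0.224), RR gives ψ = 0.281, H_out = 9.757 kJ/mol
  T = 341.5 K: K = (1.905, 0.402, 0.215), RR gives ψ = 0.229, H_out = 7.723 kJ/mol
  T = 342.9 K: K = (1.935, 0.411, 0.219), RR gives ψ = 0.255, H_out = 8.755 kJ/mol
Linear interpolation between T = 341.5 (H_out = 7.723) and T = 342.9 (H_out = 8.755) on hF = 7.813 gives T ≈ 341.6 K, at which ψ = 0.23.

T = 341.6 K, V/F = 0.23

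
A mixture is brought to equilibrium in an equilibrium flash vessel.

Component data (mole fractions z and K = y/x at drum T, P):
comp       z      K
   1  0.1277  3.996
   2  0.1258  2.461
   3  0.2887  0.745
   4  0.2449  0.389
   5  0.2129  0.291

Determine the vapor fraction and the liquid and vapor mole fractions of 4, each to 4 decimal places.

ψ = 0.1546, x_4 = 0.2704, y_4 = 0.1052

Rachford–Rice: g(ψ) = Σ zᵢ(Kᵢ−1)/(1+ψ(Kᵢ−1)) = 0.
Check two-phase: ΣzᵢKᵢ = 1.1922 > 1 and Σzᵢ/Kᵢ = 1.8318 > 1, so g(0) = 0.1922 > 0 and g(1) = -0.8318 < 0.
Newton–Raphson from ψ = 0.5:
  ψ = 0.5000: g = -0.27431, g' = -0.7444 → ψ = 0.1315
  ψ = 0.1315: g = 0.02327, g' = -1.0372 → ψ = 0.1540
  ψ = 0.1540: g = 0.00063, g' = -0.9824 → ψ = 0.1546
Converged at ψ = 0.1546.
Compositions from xᵢ = zᵢ/(1+ψ(Kᵢ−1)), yᵢ = Kᵢxᵢ:
  1: x = 0.0873, y = 0.3488
  2: x = 0.1026, y = 0.2526
  3: x = 0.3005, y = 0.2239
  4: x = 0.2704, y = 0.1052
  5: x = 0.2391, y = 0.0696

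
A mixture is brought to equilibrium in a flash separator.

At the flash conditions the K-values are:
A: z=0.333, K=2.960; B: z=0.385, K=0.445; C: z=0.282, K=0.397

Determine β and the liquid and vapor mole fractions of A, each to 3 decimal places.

β = 0.238, x_A = 0.227, y_A = 0.672

Rachford–Rice: g(β) = Σ zᵢ(Kᵢ−1)/(1+β(Kᵢ−1)) = 0.
Feasibility: ΣzᵢKᵢ = 1.269, Σzᵢ/Kᵢ = 1.688 — both > 1, two phases present.
Newton–Raphson from β = 0.5:
  β = 0.500: g = -0.2096, g' = -0.764 → β = 0.226
  β = 0.226: g = 0.0115, g' = -0.907 → β = 0.238
Converged at β = 0.238.
Compositions from xᵢ = zᵢ/(1+β(Kᵢ−1)), yᵢ = Kᵢxᵢ:
  A: x = 0.227, y = 0.672
  B: x = 0.444, y = 0.197
  C: x = 0.329, y = 0.131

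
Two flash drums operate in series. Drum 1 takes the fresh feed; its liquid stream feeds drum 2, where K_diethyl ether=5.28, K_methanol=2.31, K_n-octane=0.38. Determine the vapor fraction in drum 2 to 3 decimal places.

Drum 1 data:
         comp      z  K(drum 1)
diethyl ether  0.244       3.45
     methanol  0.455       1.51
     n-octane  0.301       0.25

V/F (drum 2) = 0.394

Drum 1:
Newton iteration, ψ₁⁰ = 0.5:
  ψ₁ = 0.500: g = 0.0924, g' = -0.804 → ψ₁ = 0.615
  ψ₁ = 0.615: g = -0.0038, g' = -0.885 → ψ₁ = 0.611
Converged at ψ₁ = 0.611.
Drum-1 compositions:
  diethyl ether: x = 0.098, y = 0.337
  methanol: x = 0.347, y = 0.524
  n-octane: x = 0.555, y = 0.139
Drum-2 feed = drum-1 liquid: z₂ = (0.0978, 0.3470, 0.5553).
Drum 2:
Rachford–Rice: g(ψ₂) = Σ zᵢ(Kᵢ−1)/(1+ψ₂(Kᵢ−1)) = 0.
Check two-phase: ΣzᵢKᵢ = 1.529 > 1 and Σzᵢ/Kᵢ = 1.630 > 1, so g(0) = 0.529 > 0 and g(1) = -0.630 < 0.
Newton–Raphson from ψ₂ = 0.5:
  ψ₂ = 0.500: g = -0.0911, g' = -0.847 → ψ₂ = 0.393
  ψ₂ = 0.393: g = 0.0013, g' = -0.882 → ψ₂ = 0.394
Converged at ψ₂ = 0.394.
  diethyl ether: x = 0.036, y = 0.192
  methanol: x = 0.229, y = 0.529
  n-octane: x = 0.735, y = 0.279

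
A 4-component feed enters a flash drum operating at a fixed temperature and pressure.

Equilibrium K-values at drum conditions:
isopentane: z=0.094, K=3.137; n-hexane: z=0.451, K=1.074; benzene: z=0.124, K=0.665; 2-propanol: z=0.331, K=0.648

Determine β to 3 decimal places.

Iterate (Newton) starting at β = 0.5:
  β = 0.500: g = -0.0620, g' = -0.183 → β = 0.161
  β = 0.161: g = 0.0149, g' = -0.301 → β = 0.211
  β = 0.211: g = 0.0008, g' = -0.270 → β = 0.214
Converged at β = 0.214.

β = 0.214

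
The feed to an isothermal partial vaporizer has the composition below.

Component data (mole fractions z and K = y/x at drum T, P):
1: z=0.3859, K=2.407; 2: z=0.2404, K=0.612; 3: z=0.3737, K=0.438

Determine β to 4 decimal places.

β = 0.3403

Newton–Raphson from β = 0.66:
  β = 0.6600: g = -0.17771, g' = -0.5690 → β = 0.3477
  β = 0.3477: g = -0.00425, g' = -0.5751 → β = 0.3403
Converged at β = 0.3403.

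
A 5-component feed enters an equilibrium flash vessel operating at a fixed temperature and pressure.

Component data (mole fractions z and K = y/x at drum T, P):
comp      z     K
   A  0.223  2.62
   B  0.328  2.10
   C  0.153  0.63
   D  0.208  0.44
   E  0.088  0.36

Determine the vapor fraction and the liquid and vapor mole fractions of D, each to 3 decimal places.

Rachford–Rice: g(ψ) = Σ zᵢ(Kᵢ−1)/(1+ψ(Kᵢ−1)) = 0.
g(0) = ΣzᵢKᵢ − 1 = 0.493 and g(1) = 1 − Σzᵢ/Kᵢ = -0.201, so a root lies in (0, 1).
Newton iteration, ψ⁰ = 0.5:
  ψ = 0.500: g = 0.1183, g' = -0.579 → ψ = 0.704
  ψ = 0.704: g = 0.0006, g' = -0.589 → ψ = 0.705
Converged at ψ = 0.705.
Compositions from xᵢ = zᵢ/(1+ψ(Kᵢ−1)), yᵢ = Kᵢxᵢ:
  A: x = 0.104, y = 0.273
  B: x = 0.185, y = 0.388
  C: x = 0.207, y = 0.130
  D: x = 0.344, y = 0.151
  E: x = 0.160, y = 0.058

ψ = 0.705, x_D = 0.344, y_D = 0.151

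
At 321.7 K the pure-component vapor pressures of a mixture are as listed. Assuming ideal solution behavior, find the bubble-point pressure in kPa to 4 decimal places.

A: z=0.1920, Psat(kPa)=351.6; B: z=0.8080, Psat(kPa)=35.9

At the bubble point ψ → 0, so ΣzᵢKᵢ = 1 with Kᵢ = Pᵢˢᵃᵗ/P ⇒ P = ΣzᵢPᵢˢᵃᵗ.
P = 0.1920·351.6 + 0.8080·35.9 = 96.5144 kPa

Pbub = 96.5144 kPa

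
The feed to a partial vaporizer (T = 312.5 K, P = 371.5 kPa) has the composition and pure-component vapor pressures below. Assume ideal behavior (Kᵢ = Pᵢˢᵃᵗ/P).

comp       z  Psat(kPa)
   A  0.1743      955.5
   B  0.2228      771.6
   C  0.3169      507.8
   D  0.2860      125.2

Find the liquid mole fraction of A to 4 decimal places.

x_A = 0.0824

Raoult's law: Kᵢ = Pᵢˢᵃᵗ/P = Pᵢˢᵃᵗ/371.5.
  K_A = 955.5/371.5 = 2.572005, K_B = 771.6/371.5 = 2.076985, K_C = 507.8/371.5 = 1.366891, K_D = 125.2/371.5 = 0.337012
Material balance + equilibrium reduce to Σ zᵢ(Kᵢ−1)/(1+ψ(Kᵢ−1)) = 0.
Check two-phase: ΣzᵢKᵢ = 1.4406 > 1 and Σzᵢ/Kᵢ = 1.2555 > 1, so g(0) = 0.4406 > 0 and g(1) = -0.2555 < 0.
Iterate (Newton) starting at ψ = 0.6:
  ψ = 0.6000: g = 0.06719, g' = -0.5847 → ψ = 0.7149
  ψ = 0.7149: g = -0.00378, g' = -0.6591 → ψ = 0.7092
Converged at ψ = 0.7092.
Compositions from xᵢ = zᵢ/(1+ψ(Kᵢ−1)), yᵢ = Kᵢxᵢ:
  A: x = 0.0824, y = 0.2120
  B: x = 0.1263, y = 0.2624
  C: x = 0.2515, y = 0.3437
  D: x = 0.5398, y = 0.1819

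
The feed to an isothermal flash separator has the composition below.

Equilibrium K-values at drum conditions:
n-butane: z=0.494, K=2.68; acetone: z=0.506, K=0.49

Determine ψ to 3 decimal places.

Rachford–Rice: g(ψ) = Σ zᵢ(Kᵢ−1)/(1+ψ(Kᵢ−1)) = 0.
g(0) = ΣzᵢKᵢ − 1 = 0.572 and g(1) = 1 − Σzᵢ/Kᵢ = -0.217, so a root lies in (0, 1).
Newton–Raphson from ψ = 0.57:
  ψ = 0.570: g = 0.0601, g' = -0.625 → ψ = 0.666
  ψ = 0.666: g = 0.0008, g' = -0.612 → ψ = 0.667
Converged at ψ = 0.667.

ψ = 0.667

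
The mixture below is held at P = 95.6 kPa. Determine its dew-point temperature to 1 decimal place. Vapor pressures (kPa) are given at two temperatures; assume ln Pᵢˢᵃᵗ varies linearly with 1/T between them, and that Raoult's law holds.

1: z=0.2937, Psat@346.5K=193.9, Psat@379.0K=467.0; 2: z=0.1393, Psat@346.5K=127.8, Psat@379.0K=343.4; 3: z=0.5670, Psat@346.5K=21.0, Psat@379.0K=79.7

T = 372.2 K

Dew-point temperature: Σzᵢ·P/Pᵢˢᵃᵗ(T) = 1. Interpolate ln Pᵢˢᵃᵗ = aᵢ + bᵢ/T.
  T = 346.5 K: ΣzᵢP/Pᵢˢᵃᵗ = 2.8302
  T = 379.0 K: ΣzᵢP/Pᵢˢᵃᵗ = 0.7790
  T = 362.8 K: ΣzᵢP/Pᵢˢᵃᵗ = 1.4368
  T = 370.9 K: ΣzᵢP/Pᵢˢᵃᵗ = 1.0504
  T = 374.9 K: ΣzᵢP/Pᵢˢᵃᵗ = 0.9047
  T = 372.9 K: ΣzᵢP/Pᵢˢᵃᵗ = 0.9744
Interpolating between 370.9 K and 372.9 K gives T ≈ 372.2 K.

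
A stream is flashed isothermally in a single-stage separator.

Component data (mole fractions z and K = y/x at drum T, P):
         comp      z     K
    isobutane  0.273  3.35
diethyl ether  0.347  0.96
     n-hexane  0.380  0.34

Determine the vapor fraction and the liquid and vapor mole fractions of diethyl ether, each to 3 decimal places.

ψ = 0.366, x_diethyl ether = 0.352, y_diethyl ether = 0.338

Let ψ = V/F and solve Σ zᵢ(Kᵢ−1)/(1+ψ(Kᵢ−1)) = 0.
g(0) = ΣzᵢKᵢ − 1 = 0.377 and g(1) = 1 − Σzᵢ/Kᵢ = -0.561, so a root lies in (0, 1).
Newton–Raphson from ψ = 0.5:
  ψ = 0.500: g = -0.0935, g' = -0.688 → ψ = 0.364
  ψ = 0.364: g = 0.0015, g' = -0.725 → ψ = 0.366
Converged at ψ = 0.366.
Compositions from xᵢ = zᵢ/(1+ψ(Kᵢ−1)), yᵢ = Kᵢxᵢ:
  isobutane: x = 0.147, y = 0.492
  diethyl ether: x = 0.352, y = 0.338
  n-hexane: x = 0.501, y = 0.170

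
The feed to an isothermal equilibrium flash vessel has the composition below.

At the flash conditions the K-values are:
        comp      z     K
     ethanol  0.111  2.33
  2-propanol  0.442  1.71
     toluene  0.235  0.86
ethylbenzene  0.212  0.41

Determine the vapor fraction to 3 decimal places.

Let ψ = V/F and solve Σ zᵢ(Kᵢ−1)/(1+ψ(Kᵢ−1)) = 0.
g(0) = ΣzᵢKᵢ − 1 = 0.303 and g(1) = 1 − Σzᵢ/Kᵢ = -0.096, so a root lies in (0, 1).
Newton iteration, ψ⁰ = 0.39:
  ψ = 0.390: g = 0.1457, g' = -0.351 → ψ = 0.805
  ψ = 0.805: g = -0.0042, g' = -0.409 → ψ = 0.794
Converged at ψ = 0.794.

ψ = 0.794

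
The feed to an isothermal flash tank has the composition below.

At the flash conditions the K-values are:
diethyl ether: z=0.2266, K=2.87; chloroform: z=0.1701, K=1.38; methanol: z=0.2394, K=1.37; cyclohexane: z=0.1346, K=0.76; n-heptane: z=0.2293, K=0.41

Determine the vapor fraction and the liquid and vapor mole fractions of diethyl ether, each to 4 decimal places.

ψ = 0.7813, x_diethyl ether = 0.0921, y_diethyl ether = 0.2643

Rachford–Rice: g(ψ) = Σ zᵢ(Kᵢ−1)/(1+ψ(Kᵢ−1)) = 0.
g(0) = ΣzᵢKᵢ − 1 = 0.4094 and g(1) = 1 − Σzᵢ/Kᵢ = -0.1133, so a root lies in (0, 1).
Newton–Raphson from ψ = 0.5:
  ψ = 0.5000: g = 0.11945, g' = -0.4229 → ψ = 0.7824
  ψ = 0.7824: g = -0.00052, g' = -0.4521 → ψ = 0.7813
Converged at ψ = 0.7813.
Compositions from xᵢ = zᵢ/(1+ψ(Kᵢ−1)), yᵢ = Kᵢxᵢ:
  diethyl ether: x = 0.0921, y = 0.2643
  chloroform: x = 0.1312, y = 0.1810
  methanol: x = 0.1857, y = 0.2544
  cyclohexane: x = 0.1657, y = 0.1259
  n-heptane: x = 0.4254, y = 0.1744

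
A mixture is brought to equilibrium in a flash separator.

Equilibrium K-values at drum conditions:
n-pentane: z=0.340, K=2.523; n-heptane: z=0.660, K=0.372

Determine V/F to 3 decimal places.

V/F = 0.108

Binary case is linear: z₁(K₁−1)(1+V/F(K₂−1)) + z₂(K₂−1)(1+V/F(K₁−1)) = 0
⇒ V/F = [z₁(K₁−1)+z₂(K₂−1)] / [−(K₁−1)(K₂−1)] = 0.1033/0.9564 = 0.108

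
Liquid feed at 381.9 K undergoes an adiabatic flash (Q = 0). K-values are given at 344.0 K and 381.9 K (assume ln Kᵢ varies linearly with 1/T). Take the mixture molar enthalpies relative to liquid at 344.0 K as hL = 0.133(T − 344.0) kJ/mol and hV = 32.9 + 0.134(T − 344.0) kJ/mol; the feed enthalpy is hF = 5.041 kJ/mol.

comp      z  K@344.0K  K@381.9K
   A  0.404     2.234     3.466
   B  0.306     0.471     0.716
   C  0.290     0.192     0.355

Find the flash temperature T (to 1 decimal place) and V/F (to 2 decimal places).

T = 345.6 K, V/F = 0.15

Adiabatic flash: solve Rachford–Rice at each trial T, then check hF = ψ·hV(T) + (1−ψ)·hL(T).
  T = 344.0 K: K = (2.234, 0.471, 0.192), RR gives ψ = 0.122, H_out = 4.027 kJ/mol
  T = 381.9 K: K = (3.466, 0.716, 0.355), RR gives ψ = 0.589, H_out = 24.451 kJ/mol
  T = 362.9 K: K = (2.813, 0.587, 0.265), RR gives ψ = 0.366, H_out = 14.554 kJ/mol
  T = 353.4 K: K = (2.513, 0.527, 0.226), RR gives ψ = 0.251, H_out = 9.525 kJ/mol
  T = 348.7 K: K = (2.371, 0.499, 0.209), RR gives ψ = 0.190, H_out = 6.870 kJ/mol
  T = 346.4 K: K = (2.304, 0.485, 0.200), RR gives ψ = 0.158, H_out = 5.507 kJ/mol
Linear interpolation between T = 344.0 (H_out = 4.027) and T = 346.4 (H_out = 5.507) on hF = 5.041 gives T ≈ 345.6 K, at which ψ = 0.15.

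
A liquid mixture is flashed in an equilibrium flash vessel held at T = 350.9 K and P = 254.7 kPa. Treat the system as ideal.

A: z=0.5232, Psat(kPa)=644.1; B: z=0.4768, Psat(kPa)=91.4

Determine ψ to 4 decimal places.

ψ = 0.5042

Raoult's law: Kᵢ = Pᵢˢᵃᵗ/P = Pᵢˢᵃᵗ/254.7.
  K_A = 644.1/254.7 = 2.528857, K_B = 91.4/254.7 = 0.358854
Let ψ = V/F and solve Σ zᵢ(Kᵢ−1)/(1+ψ(Kᵢ−1)) = 0.
Check two-phase: ΣzᵢKᵢ = 1.4942 > 1 and Σzᵢ/Kᵢ = 1.5356 > 1, so g(0) = 0.4942 > 0 and g(1) = -0.5356 < 0.
Newton iteration, ψ⁰ = 0.37:
  ψ = 0.3700: g = 0.11012, g' = -0.8357 → ψ = 0.5018
  ψ = 0.5018: g = 0.00197, g' = -0.8176 → ψ = 0.5042
Converged at ψ = 0.5042.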